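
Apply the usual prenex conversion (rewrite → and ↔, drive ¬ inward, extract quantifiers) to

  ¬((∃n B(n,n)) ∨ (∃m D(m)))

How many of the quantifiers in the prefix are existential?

0

Drive negations inward (¬∀x A ≡ ∃x ¬A, ¬∃x A ≡ ∀x ¬A, De Morgan for ∧/∨):
  (∀n ¬B(n,n)) ∧ (∀m ¬D(m))
Finally move all quantifiers to the prefix:
  ∀n ∀m (¬B(n,n) ∧ ¬D(m))
The prefix is ∀n ∀m: 2 universal, 0 existential.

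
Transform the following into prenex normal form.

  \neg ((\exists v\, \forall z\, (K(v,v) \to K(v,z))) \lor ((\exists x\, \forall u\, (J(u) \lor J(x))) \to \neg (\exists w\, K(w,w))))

First replace A → B with ¬A ∨ B.
  \neg ((\exists v\, \forall z\, (\neg K(v,v) \lor K(v,z))) \lor \neg (\exists x\, \forall u\, (J(u) \lor J(x))) \lor \neg (\exists w\, K(w,w)))
Push ¬ through the quantifiers and connectives to reach negation normal form:
  (\forall v\, \exists z\, (K(v,v) \land \neg K(v,z))) \land (\exists x\, \forall u\, (J(u) \lor J(x))) \land (\exists w\, K(w,w))
All bound variables are already distinct, so no renaming is needed.
Extract every quantifier outward, since the variables are now distinct and don't occur free across branches:
  \forall v\, \exists z\, \exists x\, \forall u\, \exists w\, (K(v,v) \land \neg K(v,z) \land (J(u) \lor J(x)) \land K(w,w))

\forall v\, \exists z\, \exists x\, \forall u\, \exists w\, (K(v,v) \land \neg K(v,z) \land (J(u) \lor J(x)) \land K(w,w))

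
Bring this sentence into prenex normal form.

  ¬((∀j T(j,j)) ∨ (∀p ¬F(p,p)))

∃j ∃p (¬T(j,j) ∧ F(p,p))

Move each ¬ inward, flipping quantifiers it crosses:
  (∃j ¬T(j,j)) ∧ (∃p F(p,p))
All bound variables are already distinct, so no renaming is needed.
Finally move all quantifiers to the prefix:
  ∃j ∃p (¬T(j,j) ∧ F(p,p))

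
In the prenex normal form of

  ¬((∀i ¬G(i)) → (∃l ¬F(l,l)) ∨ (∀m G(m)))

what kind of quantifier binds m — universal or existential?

First replace A → B with ¬A ∨ B.
  ¬(¬(∀i ¬G(i)) ∨ (∃l ¬F(l,l)) ∨ (∀m G(m)))
Push ¬ through the quantifiers and connectives to reach negation normal form:
  (∀i ¬G(i)) ∧ (∀l F(l,l)) ∧ (∃m ¬G(m))
All bound variables are already distinct, so no renaming is needed.
Finally move all quantifiers to the prefix:
  ∀i ∀l ∃m (¬G(i) ∧ F(l,l) ∧ ¬G(m))
The quantifier ∀m sits under an odd number of negations (counting the antecedent side of each →), so it flips to ∃m.

existential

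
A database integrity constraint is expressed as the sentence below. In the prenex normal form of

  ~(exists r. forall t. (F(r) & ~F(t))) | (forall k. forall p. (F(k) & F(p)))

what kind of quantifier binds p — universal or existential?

Push ¬ through the quantifiers and connectives to reach negation normal form:
  (forall r. exists t. (~F(r) | F(t))) | (forall k. forall p. (F(k) & F(p)))
Finally move all quantifiers to the prefix:
  forall r. exists t. forall k. forall p. (~F(r) | F(t) | F(k) & F(p))
The quantifier forall p sits under an even number of negations, so it remains universal.

universal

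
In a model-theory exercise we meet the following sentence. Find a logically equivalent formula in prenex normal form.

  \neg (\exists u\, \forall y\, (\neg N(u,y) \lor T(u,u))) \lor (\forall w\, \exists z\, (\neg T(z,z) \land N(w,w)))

\forall u\, \exists y\, \forall w\, \exists z\, (N(u,y) \land \neg T(u,u) \lor \neg T(z,z) \land N(w,w))

Drive negations inward (¬∀x A ≡ ∃x ¬A, ¬∃x A ≡ ∀x ¬A, De Morgan for ∧/∨):
  (\forall u\, \exists y\, (N(u,y) \land \neg T(u,u))) \lor (\forall w\, \exists z\, (\neg T(z,z) \land N(w,w)))
Pull the quantifiers to the front (each side's bound variable is not free in the other side):
  \forall u\, \exists y\, \forall w\, \exists z\, (N(u,y) \land \neg T(u,u) \lor \neg T(z,z) \land N(w,w))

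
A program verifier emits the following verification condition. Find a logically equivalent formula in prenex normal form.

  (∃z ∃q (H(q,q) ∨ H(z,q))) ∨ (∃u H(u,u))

All bound variables are already distinct, so no renaming is needed.
Pull the quantifiers to the front (each side's bound variable is not free in the other side):
  ∃z ∃q ∃u (H(q,q) ∨ H(z,q) ∨ H(u,u))

∃z ∃q ∃u (H(q,q) ∨ H(z,q) ∨ H(u,u))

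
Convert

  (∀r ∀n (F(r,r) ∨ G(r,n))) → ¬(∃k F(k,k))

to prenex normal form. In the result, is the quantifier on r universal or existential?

existential

First replace A → B with ¬A ∨ B.
  ¬(∀r ∀n (F(r,r) ∨ G(r,n))) ∨ ¬(∃k F(k,k))
Drive negations inward (¬∀x A ≡ ∃x ¬A, ¬∃x A ≡ ∀x ¬A, De Morgan for ∧/∨):
  (∃r ∃n (¬F(r,r) ∧ ¬G(r,n))) ∨ (∀k ¬F(k,k))
All bound variables are already distinct, so no renaming is needed.
Extract every quantifier outward, since the variables are now distinct and don't occur free across branches:
  ∃r ∃n ∀k (¬F(r,r) ∧ ¬G(r,n) ∨ ¬F(k,k))
The quantifier ∀r sits under an odd number of negations (counting the antecedent side of each →), so it flips to ∃r.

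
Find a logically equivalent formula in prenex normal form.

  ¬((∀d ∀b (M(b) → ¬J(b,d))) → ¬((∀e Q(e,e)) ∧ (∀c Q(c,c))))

∀d ∀b ∀e ∀c ((¬M(b) ∨ ¬J(b,d)) ∧ Q(e,e) ∧ Q(c,c))

Eliminate → and ↔ using ¬ and ∨.
  ¬(¬(∀d ∀b (¬M(b) ∨ ¬J(b,d))) ∨ ¬((∀e Q(e,e)) ∧ (∀c Q(c,c))))
Drive negations inward (¬∀x A ≡ ∃x ¬A, ¬∃x A ≡ ∀x ¬A, De Morgan for ∧/∨):
  (∀d ∀b (¬M(b) ∨ ¬J(b,d))) ∧ (∀e Q(e,e)) ∧ (∀c Q(c,c))
All bound variables are already distinct, so no renaming is needed.
Extract every quantifier outward, since the variables are now distinct and don't occur free across branches:
  ∀d ∀b ∀e ∀c ((¬M(b) ∨ ¬J(b,d)) ∧ Q(e,e) ∧ Q(c,c))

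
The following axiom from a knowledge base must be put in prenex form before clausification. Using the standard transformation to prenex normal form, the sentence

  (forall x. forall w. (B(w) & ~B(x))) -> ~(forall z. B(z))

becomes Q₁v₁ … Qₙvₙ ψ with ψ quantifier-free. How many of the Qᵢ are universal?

0

Rewrite implications/biconditionals: A → B as ¬A ∨ B.
  ~(forall x. forall w. (B(w) & ~B(x))) | ~(forall z. B(z))
Push ¬ through the quantifiers and connectives to reach negation normal form:
  (exists x. exists w. (~B(w) | B(x))) | (exists z. ~B(z))
Finally move all quantifiers to the prefix:
  exists x. exists w. exists z. (~B(w) | B(x) | ~B(z))
The prefix is exists x exists w exists z: 0 universal, 3 existential.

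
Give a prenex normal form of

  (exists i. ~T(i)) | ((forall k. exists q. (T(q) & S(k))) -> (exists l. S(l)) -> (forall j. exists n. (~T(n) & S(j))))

exists i. exists k. forall q. forall l. forall j. exists n. (~T(i) | ~T(q) | ~S(k) | ~S(l) | ~T(n) & S(j))

Eliminate → and ↔ using ¬ and ∨.
  (exists i. ~T(i)) | ~(forall k. exists q. (T(q) & S(k))) | ~(exists l. S(l)) | (forall j. exists n. (~T(n) & S(j)))
Move each ¬ inward, flipping quantifiers it crosses:
  (exists i. ~T(i)) | (exists k. forall q. (~T(q) | ~S(k))) | (forall l. ~S(l)) | (forall j. exists n. (~T(n) & S(j)))
All bound variables are already distinct, so no renaming is needed.
Extract every quantifier outward, since the variables are now distinct and don't occur free across branches:
  exists i. exists k. forall q. forall l. forall j. exists n. (~T(i) | ~T(q) | ~S(k) | ~S(l) | ~T(n) & S(j))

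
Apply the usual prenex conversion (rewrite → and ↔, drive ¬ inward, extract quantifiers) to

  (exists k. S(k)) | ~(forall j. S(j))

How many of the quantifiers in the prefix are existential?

2

Move each ¬ inward, flipping quantifiers it crosses:
  (exists k. S(k)) | (exists j. ~S(j))
All bound variables are already distinct, so no renaming is needed.
Extract every quantifier outward, since the variables are now distinct and don't occur free across branches:
  exists k. exists j. (S(k) | ~S(j))
The prefix is exists k exists j: 0 universal, 2 existential.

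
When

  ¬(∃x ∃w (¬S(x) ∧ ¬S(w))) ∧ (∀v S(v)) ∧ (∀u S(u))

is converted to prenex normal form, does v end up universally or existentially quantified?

universal

Move each ¬ inward, flipping quantifiers it crosses:
  (∀x ∀w (S(x) ∨ S(w))) ∧ (∀v S(v)) ∧ (∀u S(u))
All bound variables are already distinct, so no renaming is needed.
Pull the quantifiers to the front (each side's bound variable is not free in the other side):
  ∀x ∀w ∀v ∀u ((S(x) ∨ S(w)) ∧ S(v) ∧ S(u))
The quantifier ∀v sits under an even number of negations, so it remains universal.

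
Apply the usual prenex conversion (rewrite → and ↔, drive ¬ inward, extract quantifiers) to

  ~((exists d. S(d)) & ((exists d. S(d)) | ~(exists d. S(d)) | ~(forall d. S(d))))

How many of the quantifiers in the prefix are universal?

Move each ¬ inward, flipping quantifiers it crosses:
  (forall d. ~S(d)) | (forall d. ~S(d)) & (exists d. S(d)) & (forall d. S(d))
Standardize variables apart so no two quantifiers bind the same name: d↦v1, d↦z, d↦u.
  (forall d. ~S(d)) | (forall v1. ~S(v1)) & (exists z. S(z)) & (forall u. S(u))
Extract every quantifier outward, since the variables are now distinct and don't occur free across branches:
  forall d. forall v1. exists z. forall u. (~S(d) | ~S(v1) & S(z) & S(u))
The prefix is forall d forall v1 exists z forall u: 3 universal, 1 existential.

3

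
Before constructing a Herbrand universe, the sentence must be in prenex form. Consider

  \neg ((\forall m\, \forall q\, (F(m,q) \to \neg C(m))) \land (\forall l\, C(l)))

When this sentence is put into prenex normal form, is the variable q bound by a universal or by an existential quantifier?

existential

Eliminate → and ↔ using ¬ and ∨.
  \neg ((\forall m\, \forall q\, (\neg F(m,q) \lor \neg C(m))) \land (\forall l\, C(l)))
Push ¬ through the quantifiers and connectives to reach negation normal form:
  (\exists m\, \exists q\, (F(m,q) \land C(m))) \lor (\exists l\, \neg C(l))
Extract every quantifier outward, since the variables are now distinct and don't occur free across branches:
  \exists m\, \exists q\, \exists l\, (F(m,q) \land C(m) \lor \neg C(l))
The quantifier \forall q sits under an odd number of negations (counting the antecedent side of each →), so it flips to \exists q.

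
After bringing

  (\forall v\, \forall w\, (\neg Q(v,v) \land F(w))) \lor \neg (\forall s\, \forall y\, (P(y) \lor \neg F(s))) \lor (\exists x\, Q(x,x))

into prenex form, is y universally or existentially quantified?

Push ¬ through the quantifiers and connectives to reach negation normal form:
  (\forall v\, \forall w\, (\neg Q(v,v) \land F(w))) \lor (\exists s\, \exists y\, (\neg P(y) \land F(s))) \lor (\exists x\, Q(x,x))
Pull the quantifiers to the front (each side's bound variable is not free in the other side):
  \forall v\, \forall w\, \exists s\, \exists y\, \exists x\, (\neg Q(v,v) \land F(w) \lor \neg P(y) \land F(s) \lor Q(x,x))
The quantifier \forall y sits under an odd number of negations, so it flips to \exists y.

existential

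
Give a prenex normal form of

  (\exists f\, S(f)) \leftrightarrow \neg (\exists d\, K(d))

\forall f\, \forall d\, \exists q\, \exists c\, ((\neg S(f) \lor \neg K(d)) \land (K(q) \lor S(c)))

Rewrite implications/biconditionals: A → B as ¬A ∨ B; A ↔ B as (¬A ∨ B) ∧ (¬B ∨ A).
  (\neg (\exists f\, S(f)) \lor \neg (\exists d\, K(d))) \land (\neg \neg (\exists d\, K(d)) \lor (\exists f\, S(f)))
Move each ¬ inward, flipping quantifiers it crosses:
  ((\forall f\, \neg S(f)) \lor (\forall d\, \neg K(d))) \land ((\exists d\, K(d)) \lor (\exists f\, S(f)))
Standardize variables apart so no two quantifiers bind the same name: d↦q, f↦c.
  ((\forall f\, \neg S(f)) \lor (\forall d\, \neg K(d))) \land ((\exists q\, K(q)) \lor (\exists c\, S(c)))
Finally move all quantifiers to the prefix:
  \forall f\, \forall d\, \exists q\, \exists c\, ((\neg S(f) \lor \neg K(d)) \land (K(q) \lor S(c)))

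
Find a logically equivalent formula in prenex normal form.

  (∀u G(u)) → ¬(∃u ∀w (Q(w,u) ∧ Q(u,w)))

∃u ∀z ∃w (¬G(u) ∨ ¬Q(w,z) ∨ ¬Q(z,w))

Rewrite implications/biconditionals: A → B as ¬A ∨ B.
  ¬(∀u G(u)) ∨ ¬(∃u ∀w (Q(w,u) ∧ Q(u,w)))
Push ¬ through the quantifiers and connectives to reach negation normal form:
  (∃u ¬G(u)) ∨ (∀u ∃w (¬Q(w,u) ∨ ¬Q(u,w)))
Standardize variables apart so no two quantifiers bind the same name: u↦z.
  (∃u ¬G(u)) ∨ (∀z ∃w (¬Q(w,z) ∨ ¬Q(z,w)))
Pull the quantifiers to the front (each side's bound variable is not free in the other side):
  ∃u ∀z ∃w (¬G(u) ∨ ¬Q(w,z) ∨ ¬Q(z,w))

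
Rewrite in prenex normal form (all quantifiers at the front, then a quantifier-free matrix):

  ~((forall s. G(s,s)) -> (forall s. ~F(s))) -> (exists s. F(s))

Eliminate → and ↔ using ¬ and ∨.
  ~~(~(forall s. G(s,s)) | (forall s. ~F(s))) | (exists s. F(s))
Drive negations inward (¬∀x A ≡ ∃x ¬A, ¬∃x A ≡ ∀x ¬A, De Morgan for ∧/∨):
  (exists s. ~G(s,s)) | (forall s. ~F(s)) | (exists s. F(s))
Standardize variables apart so no two quantifiers bind the same name: s↦z, s↦z1.
  (exists s. ~G(s,s)) | (forall z. ~F(z)) | (exists z1. F(z1))
Extract every quantifier outward, since the variables are now distinct and don't occur free across branches:
  exists s. forall z. exists z1. (~G(s,s) | ~F(z) | F(z1))

exists s. forall z. exists z1. (~G(s,s) | ~F(z) | F(z1))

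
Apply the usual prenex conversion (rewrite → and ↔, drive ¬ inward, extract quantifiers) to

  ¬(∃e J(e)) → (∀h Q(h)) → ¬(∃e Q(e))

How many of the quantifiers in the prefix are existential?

First replace A → B with ¬A ∨ B.
  ¬¬(∃e J(e)) ∨ ¬(∀h Q(h)) ∨ ¬(∃e Q(e))
Drive negations inward (¬∀x A ≡ ∃x ¬A, ¬∃x A ≡ ∀x ¬A, De Morgan for ∧/∨):
  (∃e J(e)) ∨ (∃h ¬Q(h)) ∨ (∀e ¬Q(e))
Rename bound variables to avoid capture: e↦u.
  (∃e J(e)) ∨ (∃h ¬Q(h)) ∨ (∀u ¬Q(u))
Extract every quantifier outward, since the variables are now distinct and don't occur free across branches:
  ∃e ∃h ∀u (J(e) ∨ ¬Q(h) ∨ ¬Q(u))
The prefix is ∃e ∃h ∀u: 1 universal, 2 existential.

2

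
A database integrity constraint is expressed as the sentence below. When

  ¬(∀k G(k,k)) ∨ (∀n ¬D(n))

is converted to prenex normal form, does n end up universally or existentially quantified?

universal

Push ¬ through the quantifiers and connectives to reach negation normal form:
  (∃k ¬G(k,k)) ∨ (∀n ¬D(n))
All bound variables are already distinct, so no renaming is needed.
Finally move all quantifiers to the prefix:
  ∃k ∀n (¬G(k,k) ∨ ¬D(n))
The quantifier ∀n sits under an even number of negations, so it remains universal.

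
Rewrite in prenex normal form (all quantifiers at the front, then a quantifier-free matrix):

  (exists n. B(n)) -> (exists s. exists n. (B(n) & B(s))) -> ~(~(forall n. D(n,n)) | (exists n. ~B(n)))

forall n. forall s. forall z. forall u. forall v1. (~B(n) | ~B(z) | ~B(s) | D(u,u) & B(v1))

Eliminate → and ↔ using ¬ and ∨.
  ~(exists n. B(n)) | ~(exists s. exists n. (B(n) & B(s))) | ~(~(forall n. D(n,n)) | (exists n. ~B(n)))
Push ¬ through the quantifiers and connectives to reach negation normal form:
  (forall n. ~B(n)) | (forall s. forall n. (~B(n) | ~B(s))) | (forall n. D(n,n)) & (forall n. B(n))
Standardize variables apart so no two quantifiers bind the same name: n↦z, n↦u, n↦v1.
  (forall n. ~B(n)) | (forall s. forall z. (~B(z) | ~B(s))) | (forall u. D(u,u)) & (forall v1. B(v1))
Finally move all quantifiers to the prefix:
  forall n. forall s. forall z. forall u. forall v1. (~B(n) | ~B(z) | ~B(s) | D(u,u) & B(v1))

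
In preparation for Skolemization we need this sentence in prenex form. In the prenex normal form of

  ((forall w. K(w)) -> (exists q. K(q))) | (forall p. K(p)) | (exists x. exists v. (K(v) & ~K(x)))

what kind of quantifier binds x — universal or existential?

existential

First replace A → B with ¬A ∨ B.
  ~(forall w. K(w)) | (exists q. K(q)) | (forall p. K(p)) | (exists x. exists v. (K(v) & ~K(x)))
Move each ¬ inward, flipping quantifiers it crosses:
  (exists w. ~K(w)) | (exists q. K(q)) | (forall p. K(p)) | (exists x. exists v. (K(v) & ~K(x)))
All bound variables are already distinct, so no renaming is needed.
Pull the quantifiers to the front (each side's bound variable is not free in the other side):
  exists w. exists q. forall p. exists x. exists v. (~K(w) | K(q) | K(p) | K(v) & ~K(x))
The quantifier exists x sits under an even number of negations (counting the antecedent side of each →), so it remains existential.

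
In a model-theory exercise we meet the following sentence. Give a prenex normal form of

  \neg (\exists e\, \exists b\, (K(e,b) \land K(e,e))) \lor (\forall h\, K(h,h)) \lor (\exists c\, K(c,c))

Drive negations inward (¬∀x A ≡ ∃x ¬A, ¬∃x A ≡ ∀x ¬A, De Morgan for ∧/∨):
  (\forall e\, \forall b\, (\neg K(e,b) \lor \neg K(e,e))) \lor (\forall h\, K(h,h)) \lor (\exists c\, K(c,c))
Finally move all quantifiers to the prefix:
  \forall e\, \forall b\, \forall h\, \exists c\, (\neg K(e,b) \lor \neg K(e,e) \lor K(h,h) \lor K(c,c))

\forall e\, \forall b\, \forall h\, \exists c\, (\neg K(e,b) \lor \neg K(e,e) \lor K(h,h) \lor K(c,c))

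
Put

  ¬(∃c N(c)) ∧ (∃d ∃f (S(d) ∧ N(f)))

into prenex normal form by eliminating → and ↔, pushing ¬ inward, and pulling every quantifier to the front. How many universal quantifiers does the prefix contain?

1

Move each ¬ inward, flipping quantifiers it crosses:
  (∀c ¬N(c)) ∧ (∃d ∃f (S(d) ∧ N(f)))
All bound variables are already distinct, so no renaming is needed.
Extract every quantifier outward, since the variables are now distinct and don't occur free across branches:
  ∀c ∃d ∃f (¬N(c) ∧ S(d) ∧ N(f))
The prefix is ∀c ∃d ∃f: 1 universal, 2 existential.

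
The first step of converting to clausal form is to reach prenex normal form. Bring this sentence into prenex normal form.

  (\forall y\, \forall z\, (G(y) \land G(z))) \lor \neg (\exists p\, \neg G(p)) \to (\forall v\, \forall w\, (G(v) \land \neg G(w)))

\exists y\, \exists z\, \exists p\, \forall v\, \forall w\, ((\neg G(y) \lor \neg G(z)) \land \neg G(p) \lor G(v) \land \neg G(w))

Rewrite implications/biconditionals: A → B as ¬A ∨ B.
  \neg ((\forall y\, \forall z\, (G(y) \land G(z))) \lor \neg (\exists p\, \neg G(p))) \lor (\forall v\, \forall w\, (G(v) \land \neg G(w)))
Move each ¬ inward, flipping quantifiers it crosses:
  (\exists y\, \exists z\, (\neg G(y) \lor \neg G(z))) \land (\exists p\, \neg G(p)) \lor (\forall v\, \forall w\, (G(v) \land \neg G(w)))
All bound variables are already distinct, so no renaming is needed.
Finally move all quantifiers to the prefix:
  \exists y\, \exists z\, \exists p\, \forall v\, \forall w\, ((\neg G(y) \lor \neg G(z)) \land \neg G(p) \lor G(v) \land \neg G(w))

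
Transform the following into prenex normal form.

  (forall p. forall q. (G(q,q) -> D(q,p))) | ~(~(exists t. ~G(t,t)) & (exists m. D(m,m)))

forall p. forall q. exists t. forall m. (~G(q,q) | D(q,p) | ~G(t,t) | ~D(m,m))

Rewrite implications/biconditionals: A → B as ¬A ∨ B.
  (forall p. forall q. (~G(q,q) | D(q,p))) | ~(~(exists t. ~G(t,t)) & (exists m. D(m,m)))
Drive negations inward (¬∀x A ≡ ∃x ¬A, ¬∃x A ≡ ∀x ¬A, De Morgan for ∧/∨):
  (forall p. forall q. (~G(q,q) | D(q,p))) | (exists t. ~G(t,t)) | (forall m. ~D(m,m))
Finally move all quantifiers to the prefix:
  forall p. forall q. exists t. forall m. (~G(q,q) | D(q,p) | ~G(t,t) | ~D(m,m))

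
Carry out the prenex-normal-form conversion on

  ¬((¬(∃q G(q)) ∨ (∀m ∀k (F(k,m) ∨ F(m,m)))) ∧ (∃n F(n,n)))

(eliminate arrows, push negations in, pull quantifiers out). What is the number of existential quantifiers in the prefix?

3

Move each ¬ inward, flipping quantifiers it crosses:
  (∃q G(q)) ∧ (∃m ∃k (¬F(k,m) ∧ ¬F(m,m))) ∨ (∀n ¬F(n,n))
All bound variables are already distinct, so no renaming is needed.
Extract every quantifier outward, since the variables are now distinct and don't occur free across branches:
  ∃q ∃m ∃k ∀n (G(q) ∧ ¬F(k,m) ∧ ¬F(m,m) ∨ ¬F(n,n))
The prefix is ∃q ∃m ∃k ∀n: 1 universal, 3 existential.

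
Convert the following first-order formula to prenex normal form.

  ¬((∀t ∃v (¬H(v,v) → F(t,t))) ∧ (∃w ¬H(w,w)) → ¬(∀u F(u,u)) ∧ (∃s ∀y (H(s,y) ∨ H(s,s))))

Rewrite implications/biconditionals: A → B as ¬A ∨ B.
  ¬(¬((∀t ∃v (¬¬H(v,v) ∨ F(t,t))) ∧ (∃w ¬H(w,w))) ∨ ¬(∀u F(u,u)) ∧ (∃s ∀y (H(s,y) ∨ H(s,s))))
Move each ¬ inward, flipping quantifiers it crosses:
  (∀t ∃v (H(v,v) ∨ F(t,t))) ∧ (∃w ¬H(w,w)) ∧ ((∀u F(u,u)) ∨ (∀s ∃y (¬H(s,y) ∧ ¬H(s,s))))
All bound variables are already distinct, so no renaming is needed.
Finally move all quantifiers to the prefix:
  ∀t ∃v ∃w ∀u ∀s ∃y ((H(v,v) ∨ F(t,t)) ∧ ¬H(w,w) ∧ (F(u,u) ∨ ¬H(s,y) ∧ ¬H(s,s)))

∀t ∃v ∃w ∀u ∀s ∃y ((H(v,v) ∨ F(t,t)) ∧ ¬H(w,w) ∧ (F(u,u) ∨ ¬H(s,y) ∧ ¬H(s,s)))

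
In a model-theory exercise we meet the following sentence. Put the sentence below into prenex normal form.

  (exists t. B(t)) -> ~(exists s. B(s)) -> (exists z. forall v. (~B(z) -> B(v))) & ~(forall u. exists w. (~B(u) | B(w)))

First replace A → B with ¬A ∨ B.
  ~(exists t. B(t)) | ~~(exists s. B(s)) | (exists z. forall v. (~~B(z) | B(v))) & ~(forall u. exists w. (~B(u) | B(w)))
Push ¬ through the quantifiers and connectives to reach negation normal form:
  (forall t. ~B(t)) | (exists s. B(s)) | (exists z. forall v. (B(z) | B(v))) & (exists u. forall w. (B(u) & ~B(w)))
All bound variables are already distinct, so no renaming is needed.
Pull the quantifiers to the front (each side's bound variable is not free in the other side):
  forall t. exists s. exists z. forall v. exists u. forall w. (~B(t) | B(s) | (B(z) | B(v)) & B(u) & ~B(w))

forall t. exists s. exists z. forall v. exists u. forall w. (~B(t) | B(s) | (B(z) | B(v)) & B(u) & ~B(w))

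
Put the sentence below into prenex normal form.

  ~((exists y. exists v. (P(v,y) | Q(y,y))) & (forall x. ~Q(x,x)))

forall y. forall v. exists x. (~P(v,y) & ~Q(y,y) | Q(x,x))

Move each ¬ inward, flipping quantifiers it crosses:
  (forall y. forall v. (~P(v,y) & ~Q(y,y))) | (exists x. Q(x,x))
Pull the quantifiers to the front (each side's bound variable is not free in the other side):
  forall y. forall v. exists x. (~P(v,y) & ~Q(y,y) | Q(x,x))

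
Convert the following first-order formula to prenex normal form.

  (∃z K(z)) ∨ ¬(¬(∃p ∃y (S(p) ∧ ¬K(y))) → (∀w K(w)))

First replace A → B with ¬A ∨ B.
  (∃z K(z)) ∨ ¬(¬¬(∃p ∃y (S(p) ∧ ¬K(y))) ∨ (∀w K(w)))
Drive negations inward (¬∀x A ≡ ∃x ¬A, ¬∃x A ≡ ∀x ¬A, De Morgan for ∧/∨):
  (∃z K(z)) ∨ (∀p ∀y (¬S(p) ∨ K(y))) ∧ (∃w ¬K(w))
All bound variables are already distinct, so no renaming is needed.
Finally move all quantifiers to the prefix:
  ∃z ∀p ∀y ∃w (K(z) ∨ (¬S(p) ∨ K(y)) ∧ ¬K(w))

∃z ∀p ∀y ∃w (K(z) ∨ (¬S(p) ∨ K(y)) ∧ ¬K(w))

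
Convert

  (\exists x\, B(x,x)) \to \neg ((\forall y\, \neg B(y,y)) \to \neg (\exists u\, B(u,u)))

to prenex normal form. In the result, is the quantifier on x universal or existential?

universal

First replace A → B with ¬A ∨ B.
  \neg (\exists x\, B(x,x)) \lor \neg (\neg (\forall y\, \neg B(y,y)) \lor \neg (\exists u\, B(u,u)))
Push ¬ through the quantifiers and connectives to reach negation normal form:
  (\forall x\, \neg B(x,x)) \lor (\forall y\, \neg B(y,y)) \land (\exists u\, B(u,u))
Finally move all quantifiers to the prefix:
  \forall x\, \forall y\, \exists u\, (\neg B(x,x) \lor \neg B(y,y) \land B(u,u))
The quantifier \exists x sits under an odd number of negations (counting the antecedent side of each →), so it flips to \forall x.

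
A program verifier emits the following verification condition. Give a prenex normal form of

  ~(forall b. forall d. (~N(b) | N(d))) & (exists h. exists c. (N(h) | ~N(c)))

exists b. exists d. exists h. exists c. (N(b) & ~N(d) & (N(h) | ~N(c)))

Drive negations inward (¬∀x A ≡ ∃x ¬A, ¬∃x A ≡ ∀x ¬A, De Morgan for ∧/∨):
  (exists b. exists d. (N(b) & ~N(d))) & (exists h. exists c. (N(h) | ~N(c)))
All bound variables are already distinct, so no renaming is needed.
Finally move all quantifiers to the prefix:
  exists b. exists d. exists h. exists c. (N(b) & ~N(d) & (N(h) | ~N(c)))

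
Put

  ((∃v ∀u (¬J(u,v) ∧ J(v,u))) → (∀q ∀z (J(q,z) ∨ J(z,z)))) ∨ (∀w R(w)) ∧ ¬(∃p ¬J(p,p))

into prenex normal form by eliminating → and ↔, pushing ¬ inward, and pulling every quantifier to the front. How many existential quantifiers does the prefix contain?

1

First replace A → B with ¬A ∨ B.
  ¬(∃v ∀u (¬J(u,v) ∧ J(v,u))) ∨ (∀q ∀z (J(q,z) ∨ J(z,z))) ∨ (∀w R(w)) ∧ ¬(∃p ¬J(p,p))
Push ¬ through the quantifiers and connectives to reach negation normal form:
  (∀v ∃u (J(u,v) ∨ ¬J(v,u))) ∨ (∀q ∀z (J(q,z) ∨ J(z,z))) ∨ (∀w R(w)) ∧ (∀p J(p,p))
All bound variables are already distinct, so no renaming is needed.
Pull the quantifiers to the front (each side's bound variable is not free in the other side):
  ∀v ∃u ∀q ∀z ∀w ∀p (J(u,v) ∨ ¬J(v,u) ∨ J(q,z) ∨ J(z,z) ∨ R(w) ∧ J(p,p))
The prefix is ∀v ∃u ∀q ∀z ∀w ∀p: 5 universal, 1 existential.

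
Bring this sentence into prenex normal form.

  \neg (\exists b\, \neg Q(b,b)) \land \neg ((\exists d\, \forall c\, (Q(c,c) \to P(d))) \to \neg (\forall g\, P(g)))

\forall b\, \exists d\, \forall c\, \forall g\, (Q(b,b) \land (\neg Q(c,c) \lor P(d)) \land P(g))

Eliminate → and ↔ using ¬ and ∨.
  \neg (\exists b\, \neg Q(b,b)) \land \neg (\neg (\exists d\, \forall c\, (\neg Q(c,c) \lor P(d))) \lor \neg (\forall g\, P(g)))
Push ¬ through the quantifiers and connectives to reach negation normal form:
  (\forall b\, Q(b,b)) \land (\exists d\, \forall c\, (\neg Q(c,c) \lor P(d))) \land (\forall g\, P(g))
Finally move all quantifiers to the prefix:
  \forall b\, \exists d\, \forall c\, \forall g\, (Q(b,b) \land (\neg Q(c,c) \lor P(d)) \land P(g))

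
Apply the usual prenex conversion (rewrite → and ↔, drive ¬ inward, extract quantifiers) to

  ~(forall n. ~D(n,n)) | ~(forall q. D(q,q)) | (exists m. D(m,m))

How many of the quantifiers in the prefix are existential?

Push ¬ through the quantifiers and connectives to reach negation normal form:
  (exists n. D(n,n)) | (exists q. ~D(q,q)) | (exists m. D(m,m))
All bound variables are already distinct, so no renaming is needed.
Extract every quantifier outward, since the variables are now distinct and don't occur free across branches:
  exists n. exists q. exists m. (D(n,n) | ~D(q,q) | D(m,m))
The prefix is exists n exists q exists m: 0 universal, 3 existential.

3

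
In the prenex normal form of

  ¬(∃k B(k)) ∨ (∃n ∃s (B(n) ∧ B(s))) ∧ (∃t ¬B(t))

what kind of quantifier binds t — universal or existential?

existential

Push ¬ through the quantifiers and connectives to reach negation normal form:
  (∀k ¬B(k)) ∨ (∃n ∃s (B(n) ∧ B(s))) ∧ (∃t ¬B(t))
All bound variables are already distinct, so no renaming is needed.
Pull the quantifiers to the front (each side's bound variable is not free in the other side):
  ∀k ∃n ∃s ∃t (¬B(k) ∨ B(n) ∧ B(s) ∧ ¬B(t))
The quantifier ∃t sits under an even number of negations, so it remains existential.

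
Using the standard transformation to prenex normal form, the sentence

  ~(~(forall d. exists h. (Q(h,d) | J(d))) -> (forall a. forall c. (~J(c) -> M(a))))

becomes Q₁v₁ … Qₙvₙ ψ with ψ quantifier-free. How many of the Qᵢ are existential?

Eliminate → and ↔ using ¬ and ∨.
  ~(~~(forall d. exists h. (Q(h,d) | J(d))) | (forall a. forall c. (~~J(c) | M(a))))
Drive negations inward (¬∀x A ≡ ∃x ¬A, ¬∃x A ≡ ∀x ¬A, De Morgan for ∧/∨):
  (exists d. forall h. (~Q(h,d) & ~J(d))) & (exists a. exists c. (~J(c) & ~M(a)))
Pull the quantifiers to the front (each side's bound variable is not free in the other side):
  exists d. forall h. exists a. exists c. (~Q(h,d) & ~J(d) & ~J(c) & ~M(a))
The prefix is exists d forall h exists a exists c: 1 universal, 3 existential.

3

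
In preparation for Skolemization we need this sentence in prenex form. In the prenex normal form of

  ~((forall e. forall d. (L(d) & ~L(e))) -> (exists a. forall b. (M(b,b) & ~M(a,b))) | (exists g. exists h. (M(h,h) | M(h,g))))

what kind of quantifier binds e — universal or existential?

Eliminate → and ↔ using ¬ and ∨.
  ~(~(forall e. forall d. (L(d) & ~L(e))) | (exists a. forall b. (M(b,b) & ~M(a,b))) | (exists g. exists h. (M(h,h) | M(h,g))))
Push ¬ through the quantifiers and connectives to reach negation normal form:
  (forall e. forall d. (L(d) & ~L(e))) & (forall a. exists b. (~M(b,b) | M(a,b))) & (forall g. forall h. (~M(h,h) & ~M(h,g)))
All bound variables are already distinct, so no renaming is needed.
Extract every quantifier outward, since the variables are now distinct and don't occur free across branches:
  forall e. forall d. forall a. exists b. forall g. forall h. (L(d) & ~L(e) & (~M(b,b) | M(a,b)) & ~M(h,h) & ~M(h,g))
The quantifier forall e sits under an even number of negations (counting the antecedent side of each →), so it remains universal.

universal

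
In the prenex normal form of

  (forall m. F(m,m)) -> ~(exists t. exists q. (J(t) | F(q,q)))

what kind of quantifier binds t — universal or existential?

universal

Eliminate → and ↔ using ¬ and ∨.
  ~(forall m. F(m,m)) | ~(exists t. exists q. (J(t) | F(q,q)))
Move each ¬ inward, flipping quantifiers it crosses:
  (exists m. ~F(m,m)) | (forall t. forall q. (~J(t) & ~F(q,q)))
All bound variables are already distinct, so no renaming is needed.
Extract every quantifier outward, since the variables are now distinct and don't occur free across branches:
  exists m. forall t. forall q. (~F(m,m) | ~J(t) & ~F(q,q))
The quantifier exists t sits under an odd number of negations (counting the antecedent side of each →), so it flips to forall t.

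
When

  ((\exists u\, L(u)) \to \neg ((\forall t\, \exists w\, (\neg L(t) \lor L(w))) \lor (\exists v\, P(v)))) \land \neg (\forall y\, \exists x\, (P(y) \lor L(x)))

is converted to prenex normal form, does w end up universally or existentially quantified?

Eliminate → and ↔ using ¬ and ∨.
  (\neg (\exists u\, L(u)) \lor \neg ((\forall t\, \exists w\, (\neg L(t) \lor L(w))) \lor (\exists v\, P(v)))) \land \neg (\forall y\, \exists x\, (P(y) \lor L(x)))
Push ¬ through the quantifiers and connectives to reach negation normal form:
  ((\forall u\, \neg L(u)) \lor (\exists t\, \forall w\, (L(t) \land \neg L(w))) \land (\forall v\, \neg P(v))) \land (\exists y\, \forall x\, (\neg P(y) \land \neg L(x)))
Extract every quantifier outward, since the variables are now distinct and don't occur free across branches:
  \forall u\, \exists t\, \forall w\, \forall v\, \exists y\, \forall x\, ((\neg L(u) \lor L(t) \land \neg L(w) \land \neg P(v)) \land \neg P(y) \land \neg L(x))
The quantifier \exists w sits under an odd number of negations (counting the antecedent side of each →), so it flips to \forall w.

universal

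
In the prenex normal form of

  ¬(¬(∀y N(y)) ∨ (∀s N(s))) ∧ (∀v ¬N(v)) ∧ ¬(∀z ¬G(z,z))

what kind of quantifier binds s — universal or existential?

Move each ¬ inward, flipping quantifiers it crosses:
  (∀y N(y)) ∧ (∃s ¬N(s)) ∧ (∀v ¬N(v)) ∧ (∃z G(z,z))
All bound variables are already distinct, so no renaming is needed.
Extract every quantifier outward, since the variables are now distinct and don't occur free across branches:
  ∀y ∃s ∀v ∃z (N(y) ∧ ¬N(s) ∧ ¬N(v) ∧ G(z,z))
The quantifier ∀s sits under an odd number of negations, so it flips to ∃s.

existential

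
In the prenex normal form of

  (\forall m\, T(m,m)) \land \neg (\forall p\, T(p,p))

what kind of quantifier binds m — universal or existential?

universal

Move each ¬ inward, flipping quantifiers it crosses:
  (\forall m\, T(m,m)) \land (\exists p\, \neg T(p,p))
All bound variables are already distinct, so no renaming is needed.
Extract every quantifier outward, since the variables are now distinct and don't occur free across branches:
  \forall m\, \exists p\, (T(m,m) \land \neg T(p,p))
The quantifier \forall m sits under an even number of negations, so it remains universal.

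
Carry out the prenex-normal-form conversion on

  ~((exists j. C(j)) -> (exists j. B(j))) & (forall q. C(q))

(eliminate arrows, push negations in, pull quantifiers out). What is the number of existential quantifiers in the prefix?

First replace A → B with ¬A ∨ B.
  ~(~(exists j. C(j)) | (exists j. B(j))) & (forall q. C(q))
Move each ¬ inward, flipping quantifiers it crosses:
  (exists j. C(j)) & (forall j. ~B(j)) & (forall q. C(q))
Rename bound variables to avoid capture: j↦y.
  (exists j. C(j)) & (forall y. ~B(y)) & (forall q. C(q))
Extract every quantifier outward, since the variables are now distinct and don't occur free across branches:
  exists j. forall y. forall q. (C(j) & ~B(y) & C(q))
The prefix is exists j forall y forall q: 2 universal, 1 existential.

1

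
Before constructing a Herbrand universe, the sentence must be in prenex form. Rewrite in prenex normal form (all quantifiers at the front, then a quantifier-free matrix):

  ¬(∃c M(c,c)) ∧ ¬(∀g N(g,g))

∀c ∃g (¬M(c,c) ∧ ¬N(g,g))

Push ¬ through the quantifiers and connectives to reach negation normal form:
  (∀c ¬M(c,c)) ∧ (∃g ¬N(g,g))
All bound variables are already distinct, so no renaming is needed.
Pull the quantifiers to the front (each side's bound variable is not free in the other side):
  ∀c ∃g (¬M(c,c) ∧ ¬N(g,g))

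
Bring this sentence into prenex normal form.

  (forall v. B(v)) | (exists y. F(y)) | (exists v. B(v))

forall v. exists y. exists z1. (B(v) | F(y) | B(z1))

Standardize variables apart so no two quantifiers bind the same name: v↦z1.
  (forall v. B(v)) | (exists y. F(y)) | (exists z1. B(z1))
Pull the quantifiers to the front (each side's bound variable is not free in the other side):
  forall v. exists y. exists z1. (B(v) | F(y) | B(z1))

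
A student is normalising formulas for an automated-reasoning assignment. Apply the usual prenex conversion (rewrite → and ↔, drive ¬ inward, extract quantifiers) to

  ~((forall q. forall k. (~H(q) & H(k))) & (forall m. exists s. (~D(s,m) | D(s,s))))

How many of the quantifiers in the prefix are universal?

1

Push ¬ through the quantifiers and connectives to reach negation normal form:
  (exists q. exists k. (H(q) | ~H(k))) | (exists m. forall s. (D(s,m) & ~D(s,s)))
Extract every quantifier outward, since the variables are now distinct and don't occur free across branches:
  exists q. exists k. exists m. forall s. (H(q) | ~H(k) | D(s,m) & ~D(s,s))
The prefix is exists q exists k exists m forall s: 1 universal, 3 existential.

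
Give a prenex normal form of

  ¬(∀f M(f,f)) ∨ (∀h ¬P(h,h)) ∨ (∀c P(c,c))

Drive negations inward (¬∀x A ≡ ∃x ¬A, ¬∃x A ≡ ∀x ¬A, De Morgan for ∧/∨):
  (∃f ¬M(f,f)) ∨ (∀h ¬P(h,h)) ∨ (∀c P(c,c))
All bound variables are already distinct, so no renaming is needed.
Pull the quantifiers to the front (each side's bound variable is not free in the other side):
  ∃f ∀h ∀c (¬M(f,f) ∨ ¬P(h,h) ∨ P(c,c))

∃f ∀h ∀c (¬M(f,f) ∨ ¬P(h,h) ∨ P(c,c))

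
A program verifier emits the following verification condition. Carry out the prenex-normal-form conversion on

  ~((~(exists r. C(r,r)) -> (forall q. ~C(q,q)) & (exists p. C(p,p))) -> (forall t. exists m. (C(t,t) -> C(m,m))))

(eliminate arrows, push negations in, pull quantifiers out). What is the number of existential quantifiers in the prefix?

3

Eliminate → and ↔ using ¬ and ∨.
  ~(~(~~(exists r. C(r,r)) | (forall q. ~C(q,q)) & (exists p. C(p,p))) | (forall t. exists m. (~C(t,t) | C(m,m))))
Push ¬ through the quantifiers and connectives to reach negation normal form:
  ((exists r. C(r,r)) | (forall q. ~C(q,q)) & (exists p. C(p,p))) & (exists t. forall m. (C(t,t) & ~C(m,m)))
Pull the quantifiers to the front (each side's bound variable is not free in the other side):
  exists r. forall q. exists p. exists t. forall m. ((C(r,r) | ~C(q,q) & C(p,p)) & C(t,t) & ~C(m,m))
The prefix is exists r forall q exists p exists t forall m: 2 universal, 3 existential.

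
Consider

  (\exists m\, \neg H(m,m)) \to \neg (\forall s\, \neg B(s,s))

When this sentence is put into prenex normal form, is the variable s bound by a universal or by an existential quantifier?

existential

First replace A → B with ¬A ∨ B.
  \neg (\exists m\, \neg H(m,m)) \lor \neg (\forall s\, \neg B(s,s))
Move each ¬ inward, flipping quantifiers it crosses:
  (\forall m\, H(m,m)) \lor (\exists s\, B(s,s))
All bound variables are already distinct, so no renaming is needed.
Pull the quantifiers to the front (each side's bound variable is not free in the other side):
  \forall m\, \exists s\, (H(m,m) \lor B(s,s))
The quantifier \forall s sits under an odd number of negations (counting the antecedent side of each →), so it flips to \exists s.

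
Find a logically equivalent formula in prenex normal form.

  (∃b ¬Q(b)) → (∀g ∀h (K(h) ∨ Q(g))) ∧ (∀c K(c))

Eliminate → and ↔ using ¬ and ∨.
  ¬(∃b ¬Q(b)) ∨ (∀g ∀h (K(h) ∨ Q(g))) ∧ (∀c K(c))
Move each ¬ inward, flipping quantifiers it crosses:
  (∀b Q(b)) ∨ (∀g ∀h (K(h) ∨ Q(g))) ∧ (∀c K(c))
All bound variables are already distinct, so no renaming is needed.
Pull the quantifiers to the front (each side's bound variable is not free in the other side):
  ∀b ∀g ∀h ∀c (Q(b) ∨ (K(h) ∨ Q(g)) ∧ K(c))

∀b ∀g ∀h ∀c (Q(b) ∨ (K(h) ∨ Q(g)) ∧ K(c))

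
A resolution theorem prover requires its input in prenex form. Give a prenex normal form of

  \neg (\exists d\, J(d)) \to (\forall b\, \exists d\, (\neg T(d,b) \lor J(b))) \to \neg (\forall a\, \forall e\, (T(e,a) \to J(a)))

\exists d\, \exists b\, \forall u\, \exists a\, \exists e\, (J(d) \lor T(u,b) \land \neg J(b) \lor T(e,a) \land \neg J(a))

Rewrite implications/biconditionals: A → B as ¬A ∨ B.
  \neg \neg (\exists d\, J(d)) \lor \neg (\forall b\, \exists d\, (\neg T(d,b) \lor J(b))) \lor \neg (\forall a\, \forall e\, (\neg T(e,a) \lor J(a)))
Push ¬ through the quantifiers and connectives to reach negation normal form:
  (\exists d\, J(d)) \lor (\exists b\, \forall d\, (T(d,b) \land \neg J(b))) \lor (\exists a\, \exists e\, (T(e,a) \land \neg J(a)))
Give each quantifier a distinct variable: d↦u.
  (\exists d\, J(d)) \lor (\exists b\, \forall u\, (T(u,b) \land \neg J(b))) \lor (\exists a\, \exists e\, (T(e,a) \land \neg J(a)))
Extract every quantifier outward, since the variables are now distinct and don't occur free across branches:
  \exists d\, \exists b\, \forall u\, \exists a\, \exists e\, (J(d) \lor T(u,b) \land \neg J(b) \lor T(e,a) \land \neg J(a))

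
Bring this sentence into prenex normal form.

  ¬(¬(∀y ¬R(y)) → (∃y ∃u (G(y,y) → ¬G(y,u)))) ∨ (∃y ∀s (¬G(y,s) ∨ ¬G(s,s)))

∃y ∀a ∀u ∃t ∀s (R(y) ∧ G(a,a) ∧ G(a,u) ∨ ¬G(t,s) ∨ ¬G(s,s))

First replace A → B with ¬A ∨ B.
  ¬(¬¬(∀y ¬R(y)) ∨ (∃y ∃u (¬G(y,y) ∨ ¬G(y,u)))) ∨ (∃y ∀s (¬G(y,s) ∨ ¬G(s,s)))
Move each ¬ inward, flipping quantifiers it crosses:
  (∃y R(y)) ∧ (∀y ∀u (G(y,y) ∧ G(y,u))) ∨ (∃y ∀s (¬G(y,s) ∨ ¬G(s,s)))
Give each quantifier a distinct variable: y↦a, y↦t.
  (∃y R(y)) ∧ (∀a ∀u (G(a,a) ∧ G(a,u))) ∨ (∃t ∀s (¬G(t,s) ∨ ¬G(s,s)))
Extract every quantifier outward, since the variables are now distinct and don't occur free across branches:
  ∃y ∀a ∀u ∃t ∀s (R(y) ∧ G(a,a) ∧ G(a,u) ∨ ¬G(t,s) ∨ ¬G(s,s))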